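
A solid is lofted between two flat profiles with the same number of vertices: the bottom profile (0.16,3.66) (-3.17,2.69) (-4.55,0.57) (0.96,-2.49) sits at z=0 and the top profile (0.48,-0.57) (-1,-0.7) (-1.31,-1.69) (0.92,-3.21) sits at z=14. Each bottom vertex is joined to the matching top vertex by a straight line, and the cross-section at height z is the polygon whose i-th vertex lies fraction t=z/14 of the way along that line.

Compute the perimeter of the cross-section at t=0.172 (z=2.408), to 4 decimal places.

Cross-section at t=0.172: each vertex is (1-t)·p0[i] + t·p1[i].
  v1: (1-0.172)·(0.16,3.66) + 0.172·(0.48,-0.57) = (0.2150,2.9324)
  v2: (1-0.172)·(-3.17,2.69) + 0.172·(-1,-0.7) = (-2.7968,2.1069)
  v3: (1-0.172)·(-4.55,0.57) + 0.172·(-1.31,-1.69) = (-3.9927,0.1813)
  v4: (1-0.172)·(0.96,-2.49) + 0.172·(0.92,-3.21) = (0.9531,-2.6138)
Perimeter = Σ |v_{i+1} − v_i|:
  edge 1→2: √(-3.0118² + -0.8255²) = 3.1229 (running 3.1229)
  edge 2→3: √(-1.1960² + -1.9256²) = 2.2668 (running 5.3897)
  edge 3→4: √(4.9458² + -2.7951²) = 5.6810 (running 11.0707)
  edge 4→1: √(-0.7381² + 5.5463²) = 5.5952 (running 16.6659)
Perimeter = 16.6659

Perimeter at t=0.172: 16.6659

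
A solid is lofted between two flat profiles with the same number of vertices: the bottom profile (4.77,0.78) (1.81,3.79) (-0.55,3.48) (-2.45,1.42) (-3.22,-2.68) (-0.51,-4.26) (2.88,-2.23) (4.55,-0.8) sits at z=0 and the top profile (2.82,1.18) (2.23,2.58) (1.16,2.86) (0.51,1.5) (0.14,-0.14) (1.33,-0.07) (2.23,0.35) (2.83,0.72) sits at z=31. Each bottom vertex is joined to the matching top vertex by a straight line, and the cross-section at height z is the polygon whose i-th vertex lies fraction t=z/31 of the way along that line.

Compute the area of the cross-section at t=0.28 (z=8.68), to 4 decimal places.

Cross-section at t=0.28: each vertex is (1-t)·p0[i] + t·p1[i].
  v1: (1-0.28)·(4.77,0.78) + 0.28·(2.82,1.18) = (4.2240,0.8920)
  v2: (1-0.28)·(1.81,3.79) + 0.28·(2.23,2.58) = (1.9276,3.4512)
  v3: (1-0.28)·(-0.55,3.48) + 0.28·(1.16,2.86) = (-0.0712,3.3064)
  v4: (1-0.28)·(-2.45,1.42) + 0.28·(0.51,1.5) = (-1.6212,1.4424)
  v5: (1-0.28)·(-3.22,-2.68) + 0.28·(0.14,-0.14) = (-2.2792,-1.9688)
  v6: (1-0.28)·(-0.51,-4.26) + 0.28·(1.33,-0.07) = (0.0052,-3.0868)
  v7: (1-0.28)·(2.88,-2.23) + 0.28·(2.23,0.35) = (2.6980,-1.5076)
  v8: (1-0.28)·(4.55,-0.8) + 0.28·(2.83,0.72) = (4.0684,-0.3744)
Shoelace sum Σ(x_i·y_{i+1} − x_{i+1}·y_i):
  i=1: 4.2240·3.4512 − 1.9276·0.8920 = +12.8584 (running +12.8584)
  i=2: 1.9276·3.3064 − -0.0712·3.4512 = +6.6191 (running +19.4776)
  i=3: -0.0712·1.4424 − -1.6212·3.3064 = +5.2576 (running +24.7352)
  i=4: -1.6212·-1.9688 − -2.2792·1.4424 = +6.4793 (running +31.2146)
  i=5: -2.2792·-3.0868 − 0.0052·-1.9688 = +7.0457 (running +38.2602)
  i=6: 0.0052·-1.5076 − 2.6980·-3.0868 = +8.3203 (running +46.5806)
  i=7: 2.6980·-0.3744 − 4.0684·-1.5076 = +5.1234 (running +51.7040)
  i=8: 4.0684·0.8920 − 4.2240·-0.3744 = +5.2105 (running +56.9145)
Area = |Σ|/2 = |56.9145|/2 = 28.4572

Area at t=0.28: 28.4572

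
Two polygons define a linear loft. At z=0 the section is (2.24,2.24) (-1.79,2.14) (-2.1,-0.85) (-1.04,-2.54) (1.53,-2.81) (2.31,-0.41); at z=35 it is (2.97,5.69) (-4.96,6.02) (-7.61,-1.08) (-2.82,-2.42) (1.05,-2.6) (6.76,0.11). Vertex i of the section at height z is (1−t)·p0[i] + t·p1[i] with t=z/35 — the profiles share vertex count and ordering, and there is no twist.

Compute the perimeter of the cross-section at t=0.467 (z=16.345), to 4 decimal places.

Perimeter at t=0.467: 25.7371

Cross-section at t=0.467: each vertex is (1-t)·p0[i] + t·p1[i].
  v1: (1-0.467)·(2.24,2.24) + 0.467·(2.97,5.69) = (2.5809,3.8512)
  v2: (1-0.467)·(-1.79,2.14) + 0.467·(-4.96,6.02) = (-3.2704,3.9520)
  v3: (1-0.467)·(-2.1,-0.85) + 0.467·(-7.61,-1.08) = (-4.6732,-0.9574)
  v4: (1-0.467)·(-1.04,-2.54) + 0.467·(-2.82,-2.42) = (-1.8713,-2.4840)
  v5: (1-0.467)·(1.53,-2.81) + 0.467·(1.05,-2.6) = (1.3058,-2.7119)
  v6: (1-0.467)·(2.31,-0.41) + 0.467·(6.76,0.11) = (4.3881,-0.1672)
Perimeter = Σ |v_{i+1} − v_i|:
  edge 1→2: √(-5.8513² + 0.1008²) = 5.8522 (running 5.8522)
  edge 2→3: √(-1.4028² + -4.9094²) = 5.1059 (running 10.9580)
  edge 3→4: √(2.8019² + -1.5265²) = 3.1908 (running 14.1488)
  edge 4→5: √(3.1771² + -0.2280²) = 3.1853 (running 17.3341)
  edge 5→6: √(3.0823² + 2.5448²) = 3.9971 (running 21.3311)
  edge 6→1: √(-1.8072² + 4.0183²) = 4.4060 (running 25.7371)
Perimeter = 25.7371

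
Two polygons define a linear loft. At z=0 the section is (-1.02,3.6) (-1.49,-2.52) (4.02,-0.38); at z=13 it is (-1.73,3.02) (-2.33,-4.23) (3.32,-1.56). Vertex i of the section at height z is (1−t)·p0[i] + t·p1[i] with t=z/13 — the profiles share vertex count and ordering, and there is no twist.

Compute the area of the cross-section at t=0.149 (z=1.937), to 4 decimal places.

Cross-section at t=0.149: each vertex is (1-t)·p0[i] + t·p1[i].
  v1: (1-0.149)·(-1.02,3.6) + 0.149·(-1.73,3.02) = (-1.1258,3.5136)
  v2: (1-0.149)·(-1.49,-2.52) + 0.149·(-2.33,-4.23) = (-1.6152,-2.7748)
  v3: (1-0.149)·(4.02,-0.38) + 0.149·(3.32,-1.56) = (3.9157,-0.5558)
Shoelace sum Σ(x_i·y_{i+1} − x_{i+1}·y_i):
  i=1: -1.1258·-2.7748 − -1.6152·3.5136 = +8.7988 (running +8.7988)
  i=2: -1.6152·-0.5558 − 3.9157·-2.7748 = +11.7630 (running +20.5618)
  i=3: 3.9157·3.5136 − -1.1258·-0.5558 = +13.1324 (running +33.6942)
Area = |Σ|/2 = |33.6942|/2 = 16.8471

Area at t=0.149: 16.8471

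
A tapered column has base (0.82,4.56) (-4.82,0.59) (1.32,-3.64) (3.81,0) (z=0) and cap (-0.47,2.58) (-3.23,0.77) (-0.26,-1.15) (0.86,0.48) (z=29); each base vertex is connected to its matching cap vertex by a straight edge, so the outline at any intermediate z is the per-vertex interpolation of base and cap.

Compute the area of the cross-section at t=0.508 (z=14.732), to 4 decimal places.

Cross-section at t=0.508: each vertex is (1-t)·p0[i] + t·p1[i].
  v1: (1-0.508)·(0.82,4.56) + 0.508·(-0.47,2.58) = (0.1647,3.5542)
  v2: (1-0.508)·(-4.82,0.59) + 0.508·(-3.23,0.77) = (-4.0123,0.6814)
  v3: (1-0.508)·(1.32,-3.64) + 0.508·(-0.26,-1.15) = (0.5174,-2.3751)
  v4: (1-0.508)·(3.81,0) + 0.508·(0.86,0.48) = (2.3114,0.2438)
Shoelace sum Σ(x_i·y_{i+1} − x_{i+1}·y_i):
  i=1: 0.1647·0.6814 − -4.0123·3.5542 = +14.3725 (running +14.3725)
  i=2: -4.0123·-2.3751 − 0.5174·0.6814 = +9.1769 (running +23.5494)
  i=3: 0.5174·0.2438 − 2.3114·-2.3751 = +5.6159 (running +29.1654)
  i=4: 2.3114·3.5542 − 0.1647·0.2438 = +8.1749 (running +37.3403)
Area = |Σ|/2 = |37.3403|/2 = 18.6701

Area at t=0.508: 18.6701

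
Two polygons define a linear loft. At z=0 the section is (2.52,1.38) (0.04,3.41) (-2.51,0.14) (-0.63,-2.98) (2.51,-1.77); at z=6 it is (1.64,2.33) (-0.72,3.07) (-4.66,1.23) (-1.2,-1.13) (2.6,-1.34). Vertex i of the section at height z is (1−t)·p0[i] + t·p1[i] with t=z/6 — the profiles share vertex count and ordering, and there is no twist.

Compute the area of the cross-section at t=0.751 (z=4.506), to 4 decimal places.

Cross-section at t=0.751: each vertex is (1-t)·p0[i] + t·p1[i].
  v1: (1-0.751)·(2.52,1.38) + 0.751·(1.64,2.33) = (1.8591,2.0934)
  v2: (1-0.751)·(0.04,3.41) + 0.751·(-0.72,3.07) = (-0.5308,3.1547)
  v3: (1-0.751)·(-2.51,0.14) + 0.751·(-4.66,1.23) = (-4.1246,0.9586)
  v4: (1-0.751)·(-0.63,-2.98) + 0.751·(-1.2,-1.13) = (-1.0581,-1.5906)
  v5: (1-0.751)·(2.51,-1.77) + 0.751·(2.6,-1.34) = (2.5776,-1.4471)
Shoelace sum Σ(x_i·y_{i+1} − x_{i+1}·y_i):
  i=1: 1.8591·3.1547 − -0.5308·2.0934 = +6.9760 (running +6.9760)
  i=2: -0.5308·0.9586 − -4.1246·3.1547 = +12.5031 (running +19.4791)
  i=3: -4.1246·-1.5906 − -1.0581·0.9586 = +7.5751 (running +27.0542)
  i=4: -1.0581·-1.4471 − 2.5776·-1.5906 = +5.6311 (running +32.6854)
  i=5: 2.5776·2.0934 − 1.8591·-1.4471 = +8.0863 (running +40.7717)
Area = |Σ|/2 = |40.7717|/2 = 20.3859

Area at t=0.751: 20.3859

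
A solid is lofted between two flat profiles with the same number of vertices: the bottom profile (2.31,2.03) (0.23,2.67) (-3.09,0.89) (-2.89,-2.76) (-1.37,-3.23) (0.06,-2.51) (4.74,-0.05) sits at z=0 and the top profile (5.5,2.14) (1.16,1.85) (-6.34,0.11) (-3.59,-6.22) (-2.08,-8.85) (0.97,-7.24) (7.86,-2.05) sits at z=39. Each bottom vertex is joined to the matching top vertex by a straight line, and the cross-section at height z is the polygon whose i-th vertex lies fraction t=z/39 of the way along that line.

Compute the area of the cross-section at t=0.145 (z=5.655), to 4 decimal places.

Area at t=0.145: 35.2548

Cross-section at t=0.145: each vertex is (1-t)·p0[i] + t·p1[i].
  v1: (1-0.145)·(2.31,2.03) + 0.145·(5.5,2.14) = (2.7725,2.0459)
  v2: (1-0.145)·(0.23,2.67) + 0.145·(1.16,1.85) = (0.3649,2.5511)
  v3: (1-0.145)·(-3.09,0.89) + 0.145·(-6.34,0.11) = (-3.5612,0.7769)
  v4: (1-0.145)·(-2.89,-2.76) + 0.145·(-3.59,-6.22) = (-2.9915,-3.2617)
  v5: (1-0.145)·(-1.37,-3.23) + 0.145·(-2.08,-8.85) = (-1.4729,-4.0449)
  v6: (1-0.145)·(0.06,-2.51) + 0.145·(0.97,-7.24) = (0.1920,-3.1959)
  v7: (1-0.145)·(4.74,-0.05) + 0.145·(7.86,-2.05) = (5.1924,-0.3400)
Shoelace sum Σ(x_i·y_{i+1} − x_{i+1}·y_i):
  i=1: 2.7725·2.5511 − 0.3649·2.0459 = +6.3266 (running +6.3266)
  i=2: 0.3649·0.7769 − -3.5612·2.5511 = +9.3686 (running +15.6951)
  i=3: -3.5612·-3.2617 − -2.9915·0.7769 = +13.9398 (running +29.6350)
  i=4: -2.9915·-4.0449 − -1.4729·-3.2617 = +7.2960 (running +36.9310)
  i=5: -1.4729·-3.1959 − 0.1920·-4.0449 = +5.4837 (running +42.4147)
  i=6: 0.1920·-0.3400 − 5.1924·-3.1959 = +16.5289 (running +58.9436)
  i=7: 5.1924·2.0459 − 2.7725·-0.3400 = +11.5661 (running +70.5096)
Area = |Σ|/2 = |70.5096|/2 = 35.2548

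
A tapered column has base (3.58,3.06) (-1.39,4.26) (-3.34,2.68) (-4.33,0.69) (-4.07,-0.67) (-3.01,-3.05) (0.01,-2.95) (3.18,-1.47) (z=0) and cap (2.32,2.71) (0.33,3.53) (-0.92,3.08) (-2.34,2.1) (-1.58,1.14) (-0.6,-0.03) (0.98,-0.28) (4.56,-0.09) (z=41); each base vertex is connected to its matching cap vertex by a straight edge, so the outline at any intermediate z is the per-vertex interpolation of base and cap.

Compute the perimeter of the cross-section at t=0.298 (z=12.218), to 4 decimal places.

Perimeter at t=0.298: 22.0592

Cross-section at t=0.298: each vertex is (1-t)·p0[i] + t·p1[i].
  v1: (1-0.298)·(3.58,3.06) + 0.298·(2.32,2.71) = (3.2045,2.9557)
  v2: (1-0.298)·(-1.39,4.26) + 0.298·(0.33,3.53) = (-0.8774,4.0425)
  v3: (1-0.298)·(-3.34,2.68) + 0.298·(-0.92,3.08) = (-2.6188,2.7992)
  v4: (1-0.298)·(-4.33,0.69) + 0.298·(-2.34,2.1) = (-3.7370,1.1102)
  v5: (1-0.298)·(-4.07,-0.67) + 0.298·(-1.58,1.14) = (-3.3280,-0.1306)
  v6: (1-0.298)·(-3.01,-3.05) + 0.298·(-0.6,-0.03) = (-2.2918,-2.1500)
  v7: (1-0.298)·(0.01,-2.95) + 0.298·(0.98,-0.28) = (0.2991,-2.1543)
  v8: (1-0.298)·(3.18,-1.47) + 0.298·(4.56,-0.09) = (3.5912,-1.0588)
Perimeter = Σ |v_{i+1} − v_i|:
  edge 1→2: √(-4.0820² + 1.0868²) = 4.2242 (running 4.2242)
  edge 2→3: √(-1.7414² + -1.2433²) = 2.1397 (running 6.3638)
  edge 3→4: √(-1.1181² + -1.6890²) = 2.0256 (running 8.3894)
  edge 4→5: √(0.4090² + -1.2408²) = 1.3065 (running 9.6959)
  edge 5→6: √(1.0362² + -2.0194²) = 2.2697 (running 11.9656)
  edge 6→7: √(2.5909² + -0.0043²) = 2.5909 (running 14.5565)
  edge 7→8: √(3.2922² + 1.0956²) = 3.4697 (running 18.0262)
  edge 8→1: √(-0.3867² + 4.0145²) = 4.0330 (running 22.0592)
Perimeter = 22.0592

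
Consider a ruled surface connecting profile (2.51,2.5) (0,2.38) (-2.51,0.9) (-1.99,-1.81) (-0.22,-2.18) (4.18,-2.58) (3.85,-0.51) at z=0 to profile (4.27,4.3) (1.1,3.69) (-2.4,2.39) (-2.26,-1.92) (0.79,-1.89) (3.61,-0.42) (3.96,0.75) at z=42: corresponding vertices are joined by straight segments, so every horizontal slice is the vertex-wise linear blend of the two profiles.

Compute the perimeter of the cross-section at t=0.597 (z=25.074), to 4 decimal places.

Perimeter at t=0.597: 20.9548

Cross-section at t=0.597: each vertex is (1-t)·p0[i] + t·p1[i].
  v1: (1-0.597)·(2.51,2.5) + 0.597·(4.27,4.3) = (3.5607,3.5746)
  v2: (1-0.597)·(0,2.38) + 0.597·(1.1,3.69) = (0.6567,3.1621)
  v3: (1-0.597)·(-2.51,0.9) + 0.597·(-2.4,2.39) = (-2.4443,1.7895)
  v4: (1-0.597)·(-1.99,-1.81) + 0.597·(-2.26,-1.92) = (-2.1512,-1.8757)
  v5: (1-0.597)·(-0.22,-2.18) + 0.597·(0.79,-1.89) = (0.3830,-2.0069)
  v6: (1-0.597)·(4.18,-2.58) + 0.597·(3.61,-0.42) = (3.8397,-1.2905)
  v7: (1-0.597)·(3.85,-0.51) + 0.597·(3.96,0.75) = (3.9157,0.2422)
Perimeter = Σ |v_{i+1} − v_i|:
  edge 1→2: √(-2.9040² + -0.4125²) = 2.9332 (running 2.9332)
  edge 2→3: √(-3.1010² + -1.3725²) = 3.3912 (running 6.3244)
  edge 3→4: √(0.2931² + -3.6652²) = 3.6769 (running 10.0013)
  edge 4→5: √(2.5342² + -0.1312²) = 2.5376 (running 12.5388)
  edge 5→6: √(3.4567² + 0.7164²) = 3.5302 (running 16.0690)
  edge 6→7: √(0.0760² + 1.5327²) = 1.5346 (running 17.6036)
  edge 7→1: √(-0.3550² + 3.3324²) = 3.3512 (running 20.9548)
Perimeter = 20.9548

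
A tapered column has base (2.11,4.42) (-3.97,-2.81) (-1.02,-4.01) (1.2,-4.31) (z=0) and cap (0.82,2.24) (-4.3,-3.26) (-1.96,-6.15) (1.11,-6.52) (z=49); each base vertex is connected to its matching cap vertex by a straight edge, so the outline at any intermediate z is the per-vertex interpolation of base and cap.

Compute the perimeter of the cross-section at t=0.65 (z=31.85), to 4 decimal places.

Cross-section at t=0.65: each vertex is (1-t)·p0[i] + t·p1[i].
  v1: (1-0.65)·(2.11,4.42) + 0.65·(0.82,2.24) = (1.2715,3.0030)
  v2: (1-0.65)·(-3.97,-2.81) + 0.65·(-4.3,-3.26) = (-4.1845,-3.1025)
  v3: (1-0.65)·(-1.02,-4.01) + 0.65·(-1.96,-6.15) = (-1.6310,-5.4010)
  v4: (1-0.65)·(1.2,-4.31) + 0.65·(1.11,-6.52) = (1.1415,-5.7465)
Perimeter = Σ |v_{i+1} − v_i|:
  edge 1→2: √(-5.4560² + -6.1055²) = 8.1881 (running 8.1881)
  edge 2→3: √(2.5535² + -2.2985²) = 3.4356 (running 11.6237)
  edge 3→4: √(2.7725² + -0.3455²) = 2.7939 (running 14.4177)
  edge 4→1: √(0.1300² + 8.7495²) = 8.7505 (running 23.1681)
Perimeter = 23.1681

Perimeter at t=0.65: 23.1681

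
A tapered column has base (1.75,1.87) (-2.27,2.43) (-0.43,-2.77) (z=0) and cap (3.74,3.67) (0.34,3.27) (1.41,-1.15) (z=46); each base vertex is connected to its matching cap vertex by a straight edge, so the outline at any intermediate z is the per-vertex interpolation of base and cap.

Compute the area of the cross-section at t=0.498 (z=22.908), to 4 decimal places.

Area at t=0.498: 8.8688

Cross-section at t=0.498: each vertex is (1-t)·p0[i] + t·p1[i].
  v1: (1-0.498)·(1.75,1.87) + 0.498·(3.74,3.67) = (2.7410,2.7664)
  v2: (1-0.498)·(-2.27,2.43) + 0.498·(0.34,3.27) = (-0.9702,2.8483)
  v3: (1-0.498)·(-0.43,-2.77) + 0.498·(1.41,-1.15) = (0.4863,-1.9632)
Shoelace sum Σ(x_i·y_{i+1} − x_{i+1}·y_i):
  i=1: 2.7410·2.8483 − -0.9702·2.7664 = +10.4913 (running +10.4913)
  i=2: -0.9702·-1.9632 − 0.4863·2.8483 = +0.5196 (running +11.0109)
  i=3: 0.4863·2.7664 − 2.7410·-1.9632 = +6.7266 (running +17.7375)
Area = |Σ|/2 = |17.7375|/2 = 8.8688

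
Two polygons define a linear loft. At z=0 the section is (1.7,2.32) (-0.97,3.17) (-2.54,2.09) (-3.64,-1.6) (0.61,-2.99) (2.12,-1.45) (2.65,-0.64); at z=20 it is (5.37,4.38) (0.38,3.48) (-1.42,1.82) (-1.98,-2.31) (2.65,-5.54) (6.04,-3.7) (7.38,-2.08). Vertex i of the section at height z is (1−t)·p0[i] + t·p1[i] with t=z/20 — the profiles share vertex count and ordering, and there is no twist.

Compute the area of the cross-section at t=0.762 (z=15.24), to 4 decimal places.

Cross-section at t=0.762: each vertex is (1-t)·p0[i] + t·p1[i].
  v1: (1-0.762)·(1.7,2.32) + 0.762·(5.37,4.38) = (4.4965,3.8897)
  v2: (1-0.762)·(-0.97,3.17) + 0.762·(0.38,3.48) = (0.0587,3.4062)
  v3: (1-0.762)·(-2.54,2.09) + 0.762·(-1.42,1.82) = (-1.6866,1.8843)
  v4: (1-0.762)·(-3.64,-1.6) + 0.762·(-1.98,-2.31) = (-2.3751,-2.1410)
  v5: (1-0.762)·(0.61,-2.99) + 0.762·(2.65,-5.54) = (2.1645,-4.9331)
  v6: (1-0.762)·(2.12,-1.45) + 0.762·(6.04,-3.7) = (5.1070,-3.1645)
  v7: (1-0.762)·(2.65,-0.64) + 0.762·(7.38,-2.08) = (6.2543,-1.7373)
Shoelace sum Σ(x_i·y_{i+1} − x_{i+1}·y_i):
  i=1: 4.4965·3.4062 − 0.0587·3.8897 = +15.0879 (running +15.0879)
  i=2: 0.0587·1.8843 − -1.6866·3.4062 = +5.8554 (running +20.9433)
  i=3: -1.6866·-2.1410 − -2.3751·1.8843 = +8.0862 (running +29.0295)
  i=4: -2.3751·-4.9331 − 2.1645·-2.1410 = +16.3507 (running +45.3802)
  i=5: 2.1645·-3.1645 − 5.1070·-4.9331 = +18.3440 (running +63.7242)
  i=6: 5.1070·-1.7373 − 6.2543·-3.1645 = +10.9192 (running +74.6435)
  i=7: 6.2543·3.8897 − 4.4965·-1.7373 = +32.1391 (running +106.7826)
Area = |Σ|/2 = |106.7826|/2 = 53.3913

Area at t=0.762: 53.3913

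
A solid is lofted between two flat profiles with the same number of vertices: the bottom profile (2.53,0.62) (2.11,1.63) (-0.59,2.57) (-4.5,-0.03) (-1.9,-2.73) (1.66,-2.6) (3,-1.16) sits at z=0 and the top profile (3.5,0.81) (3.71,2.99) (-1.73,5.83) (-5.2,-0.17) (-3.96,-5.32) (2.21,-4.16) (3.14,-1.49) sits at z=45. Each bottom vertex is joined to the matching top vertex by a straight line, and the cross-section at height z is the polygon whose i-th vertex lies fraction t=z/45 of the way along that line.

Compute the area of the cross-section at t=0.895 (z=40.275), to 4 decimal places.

Cross-section at t=0.895: each vertex is (1-t)·p0[i] + t·p1[i].
  v1: (1-0.895)·(2.53,0.62) + 0.895·(3.5,0.81) = (3.3982,0.7901)
  v2: (1-0.895)·(2.11,1.63) + 0.895·(3.71,2.99) = (3.5420,2.8472)
  v3: (1-0.895)·(-0.59,2.57) + 0.895·(-1.73,5.83) = (-1.6103,5.4877)
  v4: (1-0.895)·(-4.5,-0.03) + 0.895·(-5.2,-0.17) = (-5.1265,-0.1553)
  v5: (1-0.895)·(-1.9,-2.73) + 0.895·(-3.96,-5.32) = (-3.7437,-5.0480)
  v6: (1-0.895)·(1.66,-2.6) + 0.895·(2.21,-4.16) = (2.1522,-3.9962)
  v7: (1-0.895)·(3,-1.16) + 0.895·(3.14,-1.49) = (3.1253,-1.4553)
Shoelace sum Σ(x_i·y_{i+1} − x_{i+1}·y_i):
  i=1: 3.3982·2.8472 − 3.5420·0.7901 = +6.8769 (running +6.8769)
  i=2: 3.5420·5.4877 − -1.6103·2.8472 = +24.0223 (running +30.8991)
  i=3: -1.6103·-0.1553 − -5.1265·5.4877 = +28.3828 (running +59.2819)
  i=4: -5.1265·-5.0480 − -3.7437·-0.1553 = +25.2974 (running +84.5793)
  i=5: -3.7437·-3.9962 − 2.1522·-5.0480 = +25.8252 (running +110.4046)
  i=6: 2.1522·-1.4553 − 3.1253·-3.9962 = +9.3570 (running +119.7616)
  i=7: 3.1253·0.7901 − 3.3982·-1.4553 = +7.4146 (running +127.1763)
Area = |Σ|/2 = |127.1763|/2 = 63.5881

Area at t=0.895: 63.5881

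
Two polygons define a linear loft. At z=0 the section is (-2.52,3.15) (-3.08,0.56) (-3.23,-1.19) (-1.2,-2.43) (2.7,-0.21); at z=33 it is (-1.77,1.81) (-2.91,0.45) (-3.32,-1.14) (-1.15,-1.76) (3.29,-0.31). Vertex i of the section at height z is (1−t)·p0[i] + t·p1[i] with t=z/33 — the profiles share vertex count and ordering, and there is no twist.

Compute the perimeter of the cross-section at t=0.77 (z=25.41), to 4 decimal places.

Cross-section at t=0.77: each vertex is (1-t)·p0[i] + t·p1[i].
  v1: (1-0.77)·(-2.52,3.15) + 0.77·(-1.77,1.81) = (-1.9425,2.1182)
  v2: (1-0.77)·(-3.08,0.56) + 0.77·(-2.91,0.45) = (-2.9491,0.4753)
  v3: (1-0.77)·(-3.23,-1.19) + 0.77·(-3.32,-1.14) = (-3.2993,-1.1515)
  v4: (1-0.77)·(-1.2,-2.43) + 0.77·(-1.15,-1.76) = (-1.1615,-1.9141)
  v5: (1-0.77)·(2.7,-0.21) + 0.77·(3.29,-0.31) = (3.1543,-0.2870)
Perimeter = Σ |v_{i+1} − v_i|:
  edge 1→2: √(-1.0066² + -1.6429²) = 1.9267 (running 1.9267)
  edge 2→3: √(-0.3502² + -1.6268²) = 1.6641 (running 3.5908)
  edge 3→4: √(2.1378² + -0.7626²) = 2.2697 (running 5.8606)
  edge 4→5: √(4.3158² + 1.6271²) = 4.6123 (running 10.4729)
  edge 5→1: √(-5.0968² + 2.4052²) = 5.6358 (running 16.1087)
Perimeter = 16.1087

Perimeter at t=0.77: 16.1087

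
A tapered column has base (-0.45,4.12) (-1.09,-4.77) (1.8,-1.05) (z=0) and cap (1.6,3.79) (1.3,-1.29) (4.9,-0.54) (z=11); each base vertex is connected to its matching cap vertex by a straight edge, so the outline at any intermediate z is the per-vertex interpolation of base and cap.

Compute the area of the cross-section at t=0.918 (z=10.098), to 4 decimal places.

Area at t=0.918: 9.3865

Cross-section at t=0.918: each vertex is (1-t)·p0[i] + t·p1[i].
  v1: (1-0.918)·(-0.45,4.12) + 0.918·(1.6,3.79) = (1.4319,3.8171)
  v2: (1-0.918)·(-1.09,-4.77) + 0.918·(1.3,-1.29) = (1.1040,-1.5754)
  v3: (1-0.918)·(1.8,-1.05) + 0.918·(4.9,-0.54) = (4.6458,-0.5818)
Shoelace sum Σ(x_i·y_{i+1} − x_{i+1}·y_i):
  i=1: 1.4319·-1.5754 − 1.1040·3.8171 = -6.4699 (running -6.4699)
  i=2: 1.1040·-0.5818 − 4.6458·-1.5754 = +6.6765 (running +0.2066)
  i=3: 4.6458·3.8171 − 1.4319·-0.5818 = +18.5664 (running +18.7730)
Area = |Σ|/2 = |18.7730|/2 = 9.3865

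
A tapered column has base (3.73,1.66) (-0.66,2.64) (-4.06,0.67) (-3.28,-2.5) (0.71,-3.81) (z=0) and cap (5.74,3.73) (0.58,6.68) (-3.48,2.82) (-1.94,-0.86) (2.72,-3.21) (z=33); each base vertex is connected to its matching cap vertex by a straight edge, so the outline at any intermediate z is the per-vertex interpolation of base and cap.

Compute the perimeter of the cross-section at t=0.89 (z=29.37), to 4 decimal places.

Perimeter at t=0.89: 27.6001

Cross-section at t=0.89: each vertex is (1-t)·p0[i] + t·p1[i].
  v1: (1-0.89)·(3.73,1.66) + 0.89·(5.74,3.73) = (5.5189,3.5023)
  v2: (1-0.89)·(-0.66,2.64) + 0.89·(0.58,6.68) = (0.4436,6.2356)
  v3: (1-0.89)·(-4.06,0.67) + 0.89·(-3.48,2.82) = (-3.5438,2.5835)
  v4: (1-0.89)·(-3.28,-2.5) + 0.89·(-1.94,-0.86) = (-2.0874,-1.0404)
  v5: (1-0.89)·(0.71,-3.81) + 0.89·(2.72,-3.21) = (2.4989,-3.2760)
Perimeter = Σ |v_{i+1} − v_i|:
  edge 1→2: √(-5.0753² + 2.7333²) = 5.7645 (running 5.7645)
  edge 2→3: √(-3.9874² + -3.6521²) = 5.4071 (running 11.1717)
  edge 3→4: √(1.4564² + -3.6239²) = 3.9056 (running 15.0773)
  edge 4→5: √(4.5863² + -2.2356²) = 5.1022 (running 20.1794)
  edge 5→1: √(3.0200² + 6.7783²) = 7.4206 (running 27.6001)
Perimeter = 27.6001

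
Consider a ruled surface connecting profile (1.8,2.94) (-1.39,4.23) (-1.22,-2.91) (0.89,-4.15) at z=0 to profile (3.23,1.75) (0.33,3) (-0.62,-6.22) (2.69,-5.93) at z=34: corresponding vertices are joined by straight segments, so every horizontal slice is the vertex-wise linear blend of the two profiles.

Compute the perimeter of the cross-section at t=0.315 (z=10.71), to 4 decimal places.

Perimeter at t=0.315: 21.0689

Cross-section at t=0.315: each vertex is (1-t)·p0[i] + t·p1[i].
  v1: (1-0.315)·(1.8,2.94) + 0.315·(3.23,1.75) = (2.2504,2.5652)
  v2: (1-0.315)·(-1.39,4.23) + 0.315·(0.33,3) = (-0.8482,3.8426)
  v3: (1-0.315)·(-1.22,-2.91) + 0.315·(-0.62,-6.22) = (-1.0310,-3.9527)
  v4: (1-0.315)·(0.89,-4.15) + 0.315·(2.69,-5.93) = (1.4570,-4.7107)
Perimeter = Σ |v_{i+1} − v_i|:
  edge 1→2: √(-3.0987² + 1.2774²) = 3.3516 (running 3.3516)
  edge 2→3: √(-0.1828² + -7.7952²) = 7.7973 (running 11.1490)
  edge 3→4: √(2.4880² + -0.7581²) = 2.6009 (running 13.7499)
  edge 4→1: √(0.7934² + 7.2759²) = 7.3190 (running 21.0689)
Perimeter = 21.0689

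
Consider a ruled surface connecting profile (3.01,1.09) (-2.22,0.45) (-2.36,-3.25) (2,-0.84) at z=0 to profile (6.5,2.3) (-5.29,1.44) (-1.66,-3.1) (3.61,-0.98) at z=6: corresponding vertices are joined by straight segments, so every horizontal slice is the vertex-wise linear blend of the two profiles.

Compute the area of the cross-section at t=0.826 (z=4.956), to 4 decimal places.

Area at t=0.826: 29.6174

Cross-section at t=0.826: each vertex is (1-t)·p0[i] + t·p1[i].
  v1: (1-0.826)·(3.01,1.09) + 0.826·(6.5,2.3) = (5.8927,2.0895)
  v2: (1-0.826)·(-2.22,0.45) + 0.826·(-5.29,1.44) = (-4.7558,1.2677)
  v3: (1-0.826)·(-2.36,-3.25) + 0.826·(-1.66,-3.1) = (-1.7818,-3.1261)
  v4: (1-0.826)·(2,-0.84) + 0.826·(3.61,-0.98) = (3.3299,-0.9556)
Shoelace sum Σ(x_i·y_{i+1} − x_{i+1}·y_i):
  i=1: 5.8927·1.2677 − -4.7558·2.0895 = +17.4076 (running +17.4076)
  i=2: -4.7558·-3.1261 − -1.7818·1.2677 = +17.1260 (running +34.5336)
  i=3: -1.7818·-0.9556 − 3.3299·-3.1261 = +12.1122 (running +46.6458)
  i=4: 3.3299·2.0895 − 5.8927·-0.9556 = +12.5889 (running +59.2348)
Area = |Σ|/2 = |59.2348|/2 = 29.6174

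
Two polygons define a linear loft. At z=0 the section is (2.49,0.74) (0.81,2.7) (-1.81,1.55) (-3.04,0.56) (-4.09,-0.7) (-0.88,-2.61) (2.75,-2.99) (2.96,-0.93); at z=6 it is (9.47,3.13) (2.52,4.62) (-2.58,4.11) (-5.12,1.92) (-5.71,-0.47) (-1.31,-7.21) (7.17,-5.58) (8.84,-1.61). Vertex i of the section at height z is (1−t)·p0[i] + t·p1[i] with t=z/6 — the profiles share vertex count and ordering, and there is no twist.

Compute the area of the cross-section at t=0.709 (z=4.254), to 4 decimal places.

Cross-section at t=0.709: each vertex is (1-t)·p0[i] + t·p1[i].
  v1: (1-0.709)·(2.49,0.74) + 0.709·(9.47,3.13) = (7.4388,2.4345)
  v2: (1-0.709)·(0.81,2.7) + 0.709·(2.52,4.62) = (2.0224,4.0613)
  v3: (1-0.709)·(-1.81,1.55) + 0.709·(-2.58,4.11) = (-2.3559,3.3650)
  v4: (1-0.709)·(-3.04,0.56) + 0.709·(-5.12,1.92) = (-4.5147,1.5242)
  v5: (1-0.709)·(-4.09,-0.7) + 0.709·(-5.71,-0.47) = (-5.2386,-0.5369)
  v6: (1-0.709)·(-0.88,-2.61) + 0.709·(-1.31,-7.21) = (-1.1849,-5.8714)
  v7: (1-0.709)·(2.75,-2.99) + 0.709·(7.17,-5.58) = (5.8838,-4.8263)
  v8: (1-0.709)·(2.96,-0.93) + 0.709·(8.84,-1.61) = (7.1289,-1.4121)
Shoelace sum Σ(x_i·y_{i+1} − x_{i+1}·y_i):
  i=1: 7.4388·4.0613 − 2.0224·2.4345 = +25.2876 (running +25.2876)
  i=2: 2.0224·3.3650 − -2.3559·4.0613 = +16.3735 (running +41.6611)
  i=3: -2.3559·1.5242 − -4.5147·3.3650 = +11.6012 (running +53.2623)
  i=4: -4.5147·-0.5369 − -5.2386·1.5242 = +10.4089 (running +63.6713)
  i=5: -5.2386·-5.8714 − -1.1849·-0.5369 = +30.1216 (running +93.7929)
  i=6: -1.1849·-4.8263 − 5.8838·-5.8714 = +40.2646 (running +134.0575)
  i=7: 5.8838·-1.4121 − 7.1289·-4.8263 = +26.0978 (running +160.1552)
  i=8: 7.1289·2.4345 − 7.4388·-1.4121 = +27.8599 (running +188.0152)
Area = |Σ|/2 = |188.0152|/2 = 94.0076

Area at t=0.709: 94.0076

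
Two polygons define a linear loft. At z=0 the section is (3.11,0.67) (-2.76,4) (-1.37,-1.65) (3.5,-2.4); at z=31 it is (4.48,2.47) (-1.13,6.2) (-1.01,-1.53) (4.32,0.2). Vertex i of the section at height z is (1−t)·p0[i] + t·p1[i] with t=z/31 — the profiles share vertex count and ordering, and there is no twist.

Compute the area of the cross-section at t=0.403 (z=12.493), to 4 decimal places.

Cross-section at t=0.403: each vertex is (1-t)·p0[i] + t·p1[i].
  v1: (1-0.403)·(3.11,0.67) + 0.403·(4.48,2.47) = (3.6621,1.3954)
  v2: (1-0.403)·(-2.76,4) + 0.403·(-1.13,6.2) = (-2.1031,4.8866)
  v3: (1-0.403)·(-1.37,-1.65) + 0.403·(-1.01,-1.53) = (-1.2249,-1.6016)
  v4: (1-0.403)·(3.5,-2.4) + 0.403·(4.32,0.2) = (3.8305,-1.3522)
Shoelace sum Σ(x_i·y_{i+1} − x_{i+1}·y_i):
  i=1: 3.6621·4.8866 − -2.1031·1.3954 = +20.8299 (running +20.8299)
  i=2: -2.1031·-1.6016 − -1.2249·4.8866 = +9.3541 (running +30.1841)
  i=3: -1.2249·-1.3522 − 3.8305·-1.6016 = +7.7914 (running +37.9754)
  i=4: 3.8305·1.3954 − 3.6621·-1.3522 = +10.2969 (running +48.2723)
Area = |Σ|/2 = |48.2723|/2 = 24.1362

Area at t=0.403: 24.1362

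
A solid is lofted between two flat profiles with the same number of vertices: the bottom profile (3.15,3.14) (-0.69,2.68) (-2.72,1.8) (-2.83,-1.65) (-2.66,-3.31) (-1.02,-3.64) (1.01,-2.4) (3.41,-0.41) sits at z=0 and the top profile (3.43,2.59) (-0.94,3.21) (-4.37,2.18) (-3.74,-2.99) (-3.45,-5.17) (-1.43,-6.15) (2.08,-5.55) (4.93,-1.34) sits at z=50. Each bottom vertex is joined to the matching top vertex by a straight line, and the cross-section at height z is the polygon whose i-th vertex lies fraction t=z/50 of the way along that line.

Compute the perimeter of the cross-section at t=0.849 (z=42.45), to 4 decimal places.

Cross-section at t=0.849: each vertex is (1-t)·p0[i] + t·p1[i].
  v1: (1-0.849)·(3.15,3.14) + 0.849·(3.43,2.59) = (3.3877,2.6730)
  v2: (1-0.849)·(-0.69,2.68) + 0.849·(-0.94,3.21) = (-0.9022,3.1300)
  v3: (1-0.849)·(-2.72,1.8) + 0.849·(-4.37,2.18) = (-4.1208,2.1226)
  v4: (1-0.849)·(-2.83,-1.65) + 0.849·(-3.74,-2.99) = (-3.6026,-2.7877)
  v5: (1-0.849)·(-2.66,-3.31) + 0.849·(-3.45,-5.17) = (-3.3307,-4.8891)
  v6: (1-0.849)·(-1.02,-3.64) + 0.849·(-1.43,-6.15) = (-1.3681,-5.7710)
  v7: (1-0.849)·(1.01,-2.4) + 0.849·(2.08,-5.55) = (1.9184,-5.0743)
  v8: (1-0.849)·(3.41,-0.41) + 0.849·(4.93,-1.34) = (4.7005,-1.1996)
Perimeter = Σ |v_{i+1} − v_i|:
  edge 1→2: √(-4.2900² + 0.4569²) = 4.3142 (running 4.3142)
  edge 2→3: √(-3.2186² + -1.0073²) = 3.3726 (running 7.6868)
  edge 3→4: √(0.5183² + -4.9103²) = 4.9376 (running 12.6243)
  edge 4→5: √(0.2719² + -2.1015²) = 2.1190 (running 14.7433)
  edge 5→6: √(1.9626² + -0.8819²) = 2.1516 (running 16.8950)
  edge 6→7: √(3.2865² + 0.6966²) = 3.3595 (running 20.2545)
  edge 7→8: √(2.7820² + 3.8748²) = 4.7701 (running 25.0246)
  edge 8→1: √(-1.3128² + 3.8726²) = 4.0891 (running 29.1137)
Perimeter = 29.1137

Perimeter at t=0.849: 29.1137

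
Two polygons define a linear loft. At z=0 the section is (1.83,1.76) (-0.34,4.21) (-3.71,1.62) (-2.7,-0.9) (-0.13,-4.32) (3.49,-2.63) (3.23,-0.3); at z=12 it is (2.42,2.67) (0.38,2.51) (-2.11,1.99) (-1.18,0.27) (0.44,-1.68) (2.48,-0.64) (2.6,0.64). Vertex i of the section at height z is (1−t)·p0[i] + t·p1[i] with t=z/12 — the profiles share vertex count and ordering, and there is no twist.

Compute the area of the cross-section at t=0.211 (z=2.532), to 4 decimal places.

Cross-section at t=0.211: each vertex is (1-t)·p0[i] + t·p1[i].
  v1: (1-0.211)·(1.83,1.76) + 0.211·(2.42,2.67) = (1.9545,1.9520)
  v2: (1-0.211)·(-0.34,4.21) + 0.211·(0.38,2.51) = (-0.1881,3.8513)
  v3: (1-0.211)·(-3.71,1.62) + 0.211·(-2.11,1.99) = (-3.3724,1.6981)
  v4: (1-0.211)·(-2.7,-0.9) + 0.211·(-1.18,0.27) = (-2.3793,-0.6531)
  v5: (1-0.211)·(-0.13,-4.32) + 0.211·(0.44,-1.68) = (-0.0097,-3.7630)
  v6: (1-0.211)·(3.49,-2.63) + 0.211·(2.48,-0.64) = (3.2769,-2.2101)
  v7: (1-0.211)·(3.23,-0.3) + 0.211·(2.6,0.64) = (3.0971,-0.1017)
Shoelace sum Σ(x_i·y_{i+1} − x_{i+1}·y_i):
  i=1: 1.9545·3.8513 − -0.1881·1.9520 = +7.8945 (running +7.8945)
  i=2: -0.1881·1.6981 − -3.3724·3.8513 = +12.6688 (running +20.5632)
  i=3: -3.3724·-0.6531 − -2.3793·1.6981 = +6.2428 (running +26.8060)
  i=4: -2.3793·-3.7630 − -0.0097·-0.6531 = +8.9468 (running +35.7528)
  i=5: -0.0097·-2.2101 − 3.2769·-3.7630 = +12.3523 (running +48.1051)
  i=6: 3.2769·-0.1017 − 3.0971·-2.2101 = +6.5117 (running +54.6168)
  i=7: 3.0971·1.9520 − 1.9545·-0.1017 = +6.2442 (running +60.8610)
Area = |Σ|/2 = |60.8610|/2 = 30.4305

Area at t=0.211: 30.4305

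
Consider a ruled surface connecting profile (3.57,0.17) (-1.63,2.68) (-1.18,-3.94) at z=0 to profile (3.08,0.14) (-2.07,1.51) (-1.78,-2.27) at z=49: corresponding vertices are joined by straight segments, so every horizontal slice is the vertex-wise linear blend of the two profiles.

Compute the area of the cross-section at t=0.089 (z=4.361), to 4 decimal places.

Area at t=0.089: 16.0159

Cross-section at t=0.089: each vertex is (1-t)·p0[i] + t·p1[i].
  v1: (1-0.089)·(3.57,0.17) + 0.089·(3.08,0.14) = (3.5264,0.1673)
  v2: (1-0.089)·(-1.63,2.68) + 0.089·(-2.07,1.51) = (-1.6692,2.5759)
  v3: (1-0.089)·(-1.18,-3.94) + 0.089·(-1.78,-2.27) = (-1.2334,-3.7914)
Shoelace sum Σ(x_i·y_{i+1} − x_{i+1}·y_i):
  i=1: 3.5264·2.5759 − -1.6692·0.1673 = +9.3628 (running +9.3628)
  i=2: -1.6692·-3.7914 − -1.2334·2.5759 = +9.5055 (running +18.8683)
  i=3: -1.2334·0.1673 − 3.5264·-3.7914 = +13.1635 (running +32.0318)
Area = |Σ|/2 = |32.0318|/2 = 16.0159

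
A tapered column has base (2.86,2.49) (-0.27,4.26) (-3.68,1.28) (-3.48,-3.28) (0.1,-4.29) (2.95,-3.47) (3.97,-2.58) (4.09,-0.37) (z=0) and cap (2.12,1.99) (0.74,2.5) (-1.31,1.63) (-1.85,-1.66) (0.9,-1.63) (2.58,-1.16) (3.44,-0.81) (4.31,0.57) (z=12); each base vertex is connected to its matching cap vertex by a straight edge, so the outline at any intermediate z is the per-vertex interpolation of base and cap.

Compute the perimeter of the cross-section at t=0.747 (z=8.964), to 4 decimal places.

Perimeter at t=0.747: 18.8227

Cross-section at t=0.747: each vertex is (1-t)·p0[i] + t·p1[i].
  v1: (1-0.747)·(2.86,2.49) + 0.747·(2.12,1.99) = (2.3072,2.1165)
  v2: (1-0.747)·(-0.27,4.26) + 0.747·(0.74,2.5) = (0.4845,2.9453)
  v3: (1-0.747)·(-3.68,1.28) + 0.747·(-1.31,1.63) = (-1.9096,1.5414)
  v4: (1-0.747)·(-3.48,-3.28) + 0.747·(-1.85,-1.66) = (-2.2624,-2.0699)
  v5: (1-0.747)·(0.1,-4.29) + 0.747·(0.9,-1.63) = (0.6976,-2.3030)
  v6: (1-0.747)·(2.95,-3.47) + 0.747·(2.58,-1.16) = (2.6736,-1.7444)
  v7: (1-0.747)·(3.97,-2.58) + 0.747·(3.44,-0.81) = (3.5741,-1.2578)
  v8: (1-0.747)·(4.09,-0.37) + 0.747·(4.31,0.57) = (4.2543,0.3322)
Perimeter = Σ |v_{i+1} − v_i|:
  edge 1→2: √(-1.8228² + 0.8288²) = 2.0023 (running 2.0023)
  edge 2→3: √(-2.3941² + -1.4038²) = 2.7753 (running 4.7776)
  edge 3→4: √(-0.3528² + -3.6113²) = 3.6285 (running 8.4061)
  edge 4→5: √(2.9600² + -0.2331²) = 2.9692 (running 11.3753)
  edge 5→6: √(1.9760² + 0.5585²) = 2.0534 (running 13.4287)
  edge 6→7: √(0.9005² + 0.4866²) = 1.0236 (running 14.4523)
  edge 7→8: √(0.6802² + 1.5900²) = 1.7294 (running 16.1817)
  edge 8→1: √(-1.9471² + 1.7843²) = 2.6410 (running 18.8227)
Perimeter = 18.8227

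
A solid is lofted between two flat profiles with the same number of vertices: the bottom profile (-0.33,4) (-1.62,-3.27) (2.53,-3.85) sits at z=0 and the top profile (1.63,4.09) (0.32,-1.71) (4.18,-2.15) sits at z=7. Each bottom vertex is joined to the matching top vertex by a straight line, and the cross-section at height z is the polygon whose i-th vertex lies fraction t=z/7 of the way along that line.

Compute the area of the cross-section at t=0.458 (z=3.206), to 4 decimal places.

Area at t=0.458: 13.5853

Cross-section at t=0.458: each vertex is (1-t)·p0[i] + t·p1[i].
  v1: (1-0.458)·(-0.33,4) + 0.458·(1.63,4.09) = (0.5677,4.0412)
  v2: (1-0.458)·(-1.62,-3.27) + 0.458·(0.32,-1.71) = (-0.7315,-2.5555)
  v3: (1-0.458)·(2.53,-3.85) + 0.458·(4.18,-2.15) = (3.2857,-3.0714)
Shoelace sum Σ(x_i·y_{i+1} − x_{i+1}·y_i):
  i=1: 0.5677·-2.5555 − -0.7315·4.0412 = +1.5054 (running +1.5054)
  i=2: -0.7315·-3.0714 − 3.2857·-2.5555 = +10.6433 (running +12.1487)
  i=3: 3.2857·4.0412 − 0.5677·-3.0714 = +15.0218 (running +27.1705)
Area = |Σ|/2 = |27.1705|/2 = 13.5853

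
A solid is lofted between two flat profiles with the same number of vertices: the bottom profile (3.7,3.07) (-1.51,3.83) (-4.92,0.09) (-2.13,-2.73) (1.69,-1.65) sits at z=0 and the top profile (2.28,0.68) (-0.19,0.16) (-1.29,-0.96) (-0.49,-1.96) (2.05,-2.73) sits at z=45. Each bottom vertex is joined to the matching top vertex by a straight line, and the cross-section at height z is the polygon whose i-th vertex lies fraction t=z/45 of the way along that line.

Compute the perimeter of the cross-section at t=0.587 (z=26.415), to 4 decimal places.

Cross-section at t=0.587: each vertex is (1-t)·p0[i] + t·p1[i].
  v1: (1-0.587)·(3.7,3.07) + 0.587·(2.28,0.68) = (2.8665,1.6671)
  v2: (1-0.587)·(-1.51,3.83) + 0.587·(-0.19,0.16) = (-0.7352,1.6757)
  v3: (1-0.587)·(-4.92,0.09) + 0.587·(-1.29,-0.96) = (-2.7892,-0.5263)
  v4: (1-0.587)·(-2.13,-2.73) + 0.587·(-0.49,-1.96) = (-1.1673,-2.2780)
  v5: (1-0.587)·(1.69,-1.65) + 0.587·(2.05,-2.73) = (1.9013,-2.2840)
Perimeter = Σ |v_{i+1} − v_i|:
  edge 1→2: √(-3.6016² + 0.0086²) = 3.6016 (running 3.6016)
  edge 2→3: √(-2.0540² + -2.2021²) = 3.0113 (running 6.6130)
  edge 3→4: √(1.6219² + -1.7517²) = 2.3872 (running 9.0002)
  edge 4→5: √(3.0686² + -0.0059²) = 3.0686 (running 12.0688)
  edge 5→1: √(0.9651² + 3.9510²) = 4.0672 (running 16.1360)
Perimeter = 16.1360

Perimeter at t=0.587: 16.1360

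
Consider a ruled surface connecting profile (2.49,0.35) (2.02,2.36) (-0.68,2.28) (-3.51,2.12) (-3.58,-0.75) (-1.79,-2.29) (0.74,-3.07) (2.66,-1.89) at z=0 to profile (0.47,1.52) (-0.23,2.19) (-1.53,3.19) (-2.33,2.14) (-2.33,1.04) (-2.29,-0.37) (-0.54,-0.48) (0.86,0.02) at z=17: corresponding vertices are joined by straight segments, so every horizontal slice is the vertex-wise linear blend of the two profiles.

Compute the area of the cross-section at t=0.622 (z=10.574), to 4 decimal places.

Area at t=0.622: 14.2722

Cross-section at t=0.622: each vertex is (1-t)·p0[i] + t·p1[i].
  v1: (1-0.622)·(2.49,0.35) + 0.622·(0.47,1.52) = (1.2336,1.0777)
  v2: (1-0.622)·(2.02,2.36) + 0.622·(-0.23,2.19) = (0.6205,2.2543)
  v3: (1-0.622)·(-0.68,2.28) + 0.622·(-1.53,3.19) = (-1.2087,2.8460)
  v4: (1-0.622)·(-3.51,2.12) + 0.622·(-2.33,2.14) = (-2.7760,2.1324)
  v5: (1-0.622)·(-3.58,-0.75) + 0.622·(-2.33,1.04) = (-2.8025,0.3634)
  v6: (1-0.622)·(-1.79,-2.29) + 0.622·(-2.29,-0.37) = (-2.1010,-1.0958)
  v7: (1-0.622)·(0.74,-3.07) + 0.622·(-0.54,-0.48) = (-0.0562,-1.4590)
  v8: (1-0.622)·(2.66,-1.89) + 0.622·(0.86,0.02) = (1.5404,-0.7020)
Shoelace sum Σ(x_i·y_{i+1} − x_{i+1}·y_i):
  i=1: 1.2336·2.2543 − 0.6205·1.0777 = +2.1120 (running +2.1120)
  i=2: 0.6205·2.8460 − -1.2087·2.2543 = +4.4907 (running +6.6027)
  i=3: -1.2087·2.1324 − -2.7760·2.8460 = +5.3232 (running +11.9259)
  i=4: -2.7760·0.3634 − -2.8025·2.1324 = +4.9674 (running +16.8933)
  i=5: -2.8025·-1.0958 − -2.1010·0.3634 = +3.8343 (running +20.7276)
  i=6: -2.1010·-1.4590 − -0.0562·-1.0958 = +3.0039 (running +23.7315)
  i=7: -0.0562·-0.7020 − 1.5404·-1.4590 = +2.2869 (running +26.0184)
  i=8: 1.5404·1.0777 − 1.2336·-0.7020 = +2.5261 (running +28.5445)
Area = |Σ|/2 = |28.5445|/2 = 14.2722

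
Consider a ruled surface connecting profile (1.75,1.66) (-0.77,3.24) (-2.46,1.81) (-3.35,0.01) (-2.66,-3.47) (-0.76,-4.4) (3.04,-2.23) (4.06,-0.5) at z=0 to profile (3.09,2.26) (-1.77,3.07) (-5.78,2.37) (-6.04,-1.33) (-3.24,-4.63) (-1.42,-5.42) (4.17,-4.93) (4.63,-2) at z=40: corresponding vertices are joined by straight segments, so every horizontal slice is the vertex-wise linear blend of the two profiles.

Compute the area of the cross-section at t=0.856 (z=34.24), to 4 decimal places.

Area at t=0.856: 66.1140

Cross-section at t=0.856: each vertex is (1-t)·p0[i] + t·p1[i].
  v1: (1-0.856)·(1.75,1.66) + 0.856·(3.09,2.26) = (2.8970,2.1736)
  v2: (1-0.856)·(-0.77,3.24) + 0.856·(-1.77,3.07) = (-1.6260,3.0945)
  v3: (1-0.856)·(-2.46,1.81) + 0.856·(-5.78,2.37) = (-5.3019,2.2894)
  v4: (1-0.856)·(-3.35,0.01) + 0.856·(-6.04,-1.33) = (-5.6526,-1.1370)
  v5: (1-0.856)·(-2.66,-3.47) + 0.856·(-3.24,-4.63) = (-3.1565,-4.4630)
  v6: (1-0.856)·(-0.76,-4.4) + 0.856·(-1.42,-5.42) = (-1.3250,-5.2731)
  v7: (1-0.856)·(3.04,-2.23) + 0.856·(4.17,-4.93) = (4.0073,-4.5412)
  v8: (1-0.856)·(4.06,-0.5) + 0.856·(4.63,-2) = (4.5479,-1.7840)
Shoelace sum Σ(x_i·y_{i+1} − x_{i+1}·y_i):
  i=1: 2.8970·3.0945 − -1.6260·2.1736 = +12.4991 (running +12.4991)
  i=2: -1.6260·2.2894 − -5.3019·3.0945 = +12.6842 (running +25.1833)
  i=3: -5.3019·-1.1370 − -5.6526·2.2894 = +18.9694 (running +44.1527)
  i=4: -5.6526·-4.4630 − -3.1565·-1.1370 = +21.6385 (running +65.7912)
  i=5: -3.1565·-5.2731 − -1.3250·-4.4630 = +10.7313 (running +76.5224)
  i=6: -1.3250·-4.5412 − 4.0073·-5.2731 = +27.1478 (running +103.6702)
  i=7: 4.0073·-1.7840 − 4.5479·-4.5412 = +13.5040 (running +117.1742)
  i=8: 4.5479·2.1736 − 2.8970·-1.7840 = +15.0537 (running +132.2279)
Area = |Σ|/2 = |132.2279|/2 = 66.1140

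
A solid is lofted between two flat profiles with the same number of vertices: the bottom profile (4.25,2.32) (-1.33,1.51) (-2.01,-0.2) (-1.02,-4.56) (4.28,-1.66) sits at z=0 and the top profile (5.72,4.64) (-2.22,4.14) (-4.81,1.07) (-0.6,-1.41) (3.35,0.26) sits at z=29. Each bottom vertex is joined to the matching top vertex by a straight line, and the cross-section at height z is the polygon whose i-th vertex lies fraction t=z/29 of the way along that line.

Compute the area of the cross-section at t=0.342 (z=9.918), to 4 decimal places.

Area at t=0.342: 32.8148

Cross-section at t=0.342: each vertex is (1-t)·p0[i] + t·p1[i].
  v1: (1-0.342)·(4.25,2.32) + 0.342·(5.72,4.64) = (4.7527,3.1134)
  v2: (1-0.342)·(-1.33,1.51) + 0.342·(-2.22,4.14) = (-1.6344,2.4095)
  v3: (1-0.342)·(-2.01,-0.2) + 0.342·(-4.81,1.07) = (-2.9676,0.2343)
  v4: (1-0.342)·(-1.02,-4.56) + 0.342·(-0.6,-1.41) = (-0.8764,-3.4827)
  v5: (1-0.342)·(4.28,-1.66) + 0.342·(3.35,0.26) = (3.9619,-1.0034)
Shoelace sum Σ(x_i·y_{i+1} − x_{i+1}·y_i):
  i=1: 4.7527·2.4095 − -1.6344·3.1134 = +16.5401 (running +16.5401)
  i=2: -1.6344·0.2343 − -2.9676·2.4095 = +6.7673 (running +23.3074)
  i=3: -2.9676·-3.4827 − -0.8764·0.2343 = +10.5406 (running +33.8480)
  i=4: -0.8764·-1.0034 − 3.9619·-3.4827 = +14.6776 (running +48.5256)
  i=5: 3.9619·3.1134 − 4.7527·-1.0034 = +17.1040 (running +65.6295)
Area = |Σ|/2 = |65.6295|/2 = 32.8148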